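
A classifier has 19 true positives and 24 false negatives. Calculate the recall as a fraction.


Recall = TP / (TP + FN) = 19 / 43 = 19/43.

19/43


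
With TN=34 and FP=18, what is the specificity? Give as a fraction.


Specificity = TN / (TN + FP) = 34 / 52 = 17/26.

17/26


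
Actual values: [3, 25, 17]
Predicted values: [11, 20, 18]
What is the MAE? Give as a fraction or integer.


MAE = (1/3) * (|3-11|=8 + |25-20|=5 + |17-18|=1). Sum = 14. MAE = 14/3.

14/3


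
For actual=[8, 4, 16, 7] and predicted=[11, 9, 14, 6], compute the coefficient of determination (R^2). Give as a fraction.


Mean(y) = 35/4. SS_res = 39. SS_tot = 315/4. R^2 = 1 - 39/(315/4) = 53/105.

53/105


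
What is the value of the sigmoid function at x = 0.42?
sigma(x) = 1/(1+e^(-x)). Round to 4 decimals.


sigma(0.42) = 1/(1+e^(-0.42)) = 1/(1+0.657047) = 1/1.657047 = 0.6035.

0.6035


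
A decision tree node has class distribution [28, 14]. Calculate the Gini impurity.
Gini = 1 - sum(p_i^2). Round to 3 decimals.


Total = 42. Proportions: 28/42, 14/42. sum(p_i^2) = 0.5556. Gini = 1 - 0.5556 = 0.4444, which rounds to 0.444.

0.444


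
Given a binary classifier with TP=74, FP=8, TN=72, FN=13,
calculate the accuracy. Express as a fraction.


Accuracy = (TP + TN) / (TP + TN + FP + FN) = (74 + 72) / 167 = 146/167.

146/167


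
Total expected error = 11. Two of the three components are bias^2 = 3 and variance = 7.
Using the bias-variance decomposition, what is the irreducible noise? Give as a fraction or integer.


Total error = bias^2 + variance + irreducible noise. So irreducible noise = 11 - 3 - 7 = 1.

1


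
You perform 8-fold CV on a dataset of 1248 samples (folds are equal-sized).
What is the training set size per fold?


Each validation fold has 1248/8 = 156 samples. Training set = 1248 - 156 = 1092.

1092


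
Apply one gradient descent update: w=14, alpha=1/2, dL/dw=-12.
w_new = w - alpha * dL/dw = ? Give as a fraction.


w_new = 14 - 1/2 * -12 = 14 - -6 = 20.

20


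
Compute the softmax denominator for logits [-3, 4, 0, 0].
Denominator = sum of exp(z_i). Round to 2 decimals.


Denom = e^-3=0.0498 + e^4=54.5982 + e^0=1.0000 + e^0=1.0000. Sum = 56.6480, which rounds to 56.65.

56.65


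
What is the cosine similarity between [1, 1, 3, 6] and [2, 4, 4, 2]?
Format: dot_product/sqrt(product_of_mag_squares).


dot = 30. |a|^2 = 47, |b|^2 = 40. cos = 30/sqrt(1880).

30/sqrt(1880)


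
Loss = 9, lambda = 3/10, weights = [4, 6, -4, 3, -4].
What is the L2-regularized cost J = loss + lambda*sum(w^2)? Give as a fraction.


L2 sq norm = sum(w^2) = 93. J = 9 + 3/10 * 93 = 369/10.

369/10


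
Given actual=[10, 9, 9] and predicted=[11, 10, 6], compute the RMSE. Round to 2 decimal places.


MSE = 3.6667. RMSE = sqrt(3.6667) = 1.91.

1.91


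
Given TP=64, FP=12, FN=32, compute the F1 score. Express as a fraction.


Precision = 64/76 = 16/19. Recall = 64/96 = 2/3. F1 = 2*P*R/(P+R) = 32/43.

32/43


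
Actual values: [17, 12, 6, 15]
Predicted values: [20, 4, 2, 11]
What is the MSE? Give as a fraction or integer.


MSE = (1/4) * ((17-20)^2=9 + (12-4)^2=64 + (6-2)^2=16 + (15-11)^2=16). Sum = 105. MSE = 105/4.

105/4


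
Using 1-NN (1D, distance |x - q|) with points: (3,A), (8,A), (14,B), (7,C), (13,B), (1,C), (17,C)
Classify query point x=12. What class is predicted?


Distances: |3-12|=9, |8-12|=4, |14-12|=2, |7-12|=5, |13-12|=1, |1-12|=11, |17-12|=5. 1 nearest: (13,B). Counts: {'B': 1}. Majority class: B.

B


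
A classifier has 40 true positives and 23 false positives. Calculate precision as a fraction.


Precision = TP / (TP + FP) = 40 / 63 = 40/63.

40/63


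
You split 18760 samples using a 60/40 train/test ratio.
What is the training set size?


Test set = 18760 * 40% = 7504. Training set = 18760 - 7504 = 11256.

11256


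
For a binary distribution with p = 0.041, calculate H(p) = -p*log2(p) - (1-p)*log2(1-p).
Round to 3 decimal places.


H = -0.041*log2(0.041) - 0.959*log2(0.959) = 0.247.

0.247


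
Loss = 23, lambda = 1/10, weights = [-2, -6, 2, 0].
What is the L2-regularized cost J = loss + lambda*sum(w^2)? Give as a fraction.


L2 sq norm = sum(w^2) = 44. J = 23 + 1/10 * 44 = 137/5.

137/5


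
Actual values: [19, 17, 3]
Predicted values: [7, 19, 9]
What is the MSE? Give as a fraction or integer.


MSE = (1/3) * ((19-7)^2=144 + (17-19)^2=4 + (3-9)^2=36). Sum = 184. MSE = 184/3.

184/3


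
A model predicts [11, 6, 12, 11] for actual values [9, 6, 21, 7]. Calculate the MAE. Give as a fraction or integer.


MAE = (1/4) * (|9-11|=2 + |6-6|=0 + |21-12|=9 + |7-11|=4). Sum = 15. MAE = 15/4.

15/4


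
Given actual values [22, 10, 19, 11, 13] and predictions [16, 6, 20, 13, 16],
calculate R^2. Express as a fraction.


Mean(y) = 15. SS_res = 66. SS_tot = 110. R^2 = 1 - 66/(110) = 2/5.

2/5


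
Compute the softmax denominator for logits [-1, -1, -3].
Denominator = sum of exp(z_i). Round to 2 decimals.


Denom = e^-1=0.3679 + e^-1=0.3679 + e^-3=0.0498. Sum = 0.7856, which rounds to 0.79.

0.79


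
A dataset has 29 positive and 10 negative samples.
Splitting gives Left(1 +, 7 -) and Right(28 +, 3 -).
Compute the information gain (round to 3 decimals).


H(parent) = 0.8213. H(left) = 0.5436, H(right) = 0.4587. Weighted = (8/39)*0.5436 + (31/39)*0.4587 = 0.4761. IG = 0.8213 - 0.4761 = 0.3452, which rounds to 0.345.

0.345


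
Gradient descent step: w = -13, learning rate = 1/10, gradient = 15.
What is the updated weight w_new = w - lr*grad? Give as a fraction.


w_new = -13 - 1/10 * 15 = -13 - 3/2 = -29/2.

-29/2


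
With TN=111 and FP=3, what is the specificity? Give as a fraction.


Specificity = TN / (TN + FP) = 111 / 114 = 37/38.

37/38


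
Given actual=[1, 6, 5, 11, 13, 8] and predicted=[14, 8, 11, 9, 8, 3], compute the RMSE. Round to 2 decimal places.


MSE = 43.8333. RMSE = sqrt(43.8333) = 6.62.

6.62


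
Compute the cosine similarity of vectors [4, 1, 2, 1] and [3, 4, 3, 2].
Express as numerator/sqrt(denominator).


dot = 24. |a|^2 = 22, |b|^2 = 38. cos = 24/sqrt(836).

24/sqrt(836)


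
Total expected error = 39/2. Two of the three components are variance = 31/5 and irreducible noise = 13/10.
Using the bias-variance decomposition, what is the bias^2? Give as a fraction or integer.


Total error = bias^2 + variance + irreducible noise. So bias^2 = 39/2 - 31/5 - 13/10 = 12.

12


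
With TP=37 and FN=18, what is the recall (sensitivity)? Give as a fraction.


Recall = TP / (TP + FN) = 37 / 55 = 37/55.

37/55


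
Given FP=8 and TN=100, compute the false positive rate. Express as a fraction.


FPR = FP / (FP + TN) = 8 / 108 = 2/27.

2/27


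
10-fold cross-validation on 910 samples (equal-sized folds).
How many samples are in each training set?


Each validation fold has 910/10 = 91 samples. Training set = 910 - 91 = 819.

819


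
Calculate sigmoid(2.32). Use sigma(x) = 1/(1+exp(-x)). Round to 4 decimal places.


sigma(2.32) = 1/(1+e^(-2.32)) = 1/(1+0.098274) = 1/1.098274 = 0.9105.

0.9105


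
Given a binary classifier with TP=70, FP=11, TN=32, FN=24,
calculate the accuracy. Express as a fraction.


Accuracy = (TP + TN) / (TP + TN + FP + FN) = (70 + 32) / 137 = 102/137.

102/137


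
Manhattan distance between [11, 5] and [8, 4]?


d = sum of absolute differences: |11-8|=3 + |5-4|=1 = 4.

4


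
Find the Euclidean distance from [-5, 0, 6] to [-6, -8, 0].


d = sqrt(sum of squared differences). (-5--6)^2=1, (0--8)^2=64, (6-0)^2=36. Sum = 101.

sqrt(101)


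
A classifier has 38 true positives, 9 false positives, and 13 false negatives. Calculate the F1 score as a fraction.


Precision = 38/47 = 38/47. Recall = 38/51 = 38/51. F1 = 2*P*R/(P+R) = 38/49.

38/49


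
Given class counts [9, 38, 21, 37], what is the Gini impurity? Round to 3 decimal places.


Total = 105. Proportions: 9/105, 38/105, 21/105, 37/105. sum(p_i^2) = 0.3025. Gini = 1 - 0.3025 = 0.6975, which rounds to 0.698.

0.698


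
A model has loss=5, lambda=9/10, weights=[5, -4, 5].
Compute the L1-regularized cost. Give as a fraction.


L1 norm = sum(|w|) = 14. J = 5 + 9/10 * 14 = 88/5.

88/5


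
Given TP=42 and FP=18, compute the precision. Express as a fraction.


Precision = TP / (TP + FP) = 42 / 60 = 7/10.

7/10


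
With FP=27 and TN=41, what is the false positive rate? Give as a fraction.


FPR = FP / (FP + TN) = 27 / 68 = 27/68.

27/68


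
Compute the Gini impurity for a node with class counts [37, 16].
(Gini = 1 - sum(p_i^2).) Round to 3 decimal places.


Total = 53. Proportions: 37/53, 16/53. sum(p_i^2) = 0.5785. Gini = 1 - 0.5785 = 0.4215, which rounds to 0.422.

0.422


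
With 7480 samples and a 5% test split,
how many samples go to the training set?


Test set = 7480 * 5% = 374. Training set = 7480 - 374 = 7106.

7106


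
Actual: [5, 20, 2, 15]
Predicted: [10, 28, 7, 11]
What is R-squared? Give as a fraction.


Mean(y) = 21/2. SS_res = 130. SS_tot = 213. R^2 = 1 - 130/(213) = 83/213.

83/213


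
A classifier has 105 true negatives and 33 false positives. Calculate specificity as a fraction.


Specificity = TN / (TN + FP) = 105 / 138 = 35/46.

35/46


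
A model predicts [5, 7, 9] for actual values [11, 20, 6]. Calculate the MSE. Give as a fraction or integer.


MSE = (1/3) * ((11-5)^2=36 + (20-7)^2=169 + (6-9)^2=9). Sum = 214. MSE = 214/3.

214/3


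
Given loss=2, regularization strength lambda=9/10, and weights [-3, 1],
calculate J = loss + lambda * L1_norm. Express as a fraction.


L1 norm = sum(|w|) = 4. J = 2 + 9/10 * 4 = 28/5.

28/5


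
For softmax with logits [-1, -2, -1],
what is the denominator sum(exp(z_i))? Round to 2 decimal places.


Denom = e^-1=0.3679 + e^-2=0.1353 + e^-1=0.3679. Sum = 0.8711, which rounds to 0.87.

0.87


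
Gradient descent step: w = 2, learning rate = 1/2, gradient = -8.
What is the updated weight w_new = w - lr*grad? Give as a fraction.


w_new = 2 - 1/2 * -8 = 2 - -4 = 6.

6


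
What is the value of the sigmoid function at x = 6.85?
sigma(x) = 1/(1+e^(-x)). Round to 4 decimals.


sigma(6.85) = 1/(1+e^(-6.85)) = 1/(1+0.001059) = 1/1.001059 = 0.9989.

0.9989


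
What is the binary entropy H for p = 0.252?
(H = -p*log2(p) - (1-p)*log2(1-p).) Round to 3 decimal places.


H = -0.252*log2(0.252) - 0.748*log2(0.748) = 0.814.

0.814


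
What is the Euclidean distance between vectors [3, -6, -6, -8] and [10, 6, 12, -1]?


d = sqrt(sum of squared differences). (3-10)^2=49, (-6-6)^2=144, (-6-12)^2=324, (-8--1)^2=49. Sum = 566.

sqrt(566)


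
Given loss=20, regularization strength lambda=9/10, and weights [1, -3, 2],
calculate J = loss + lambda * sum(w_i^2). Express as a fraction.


L2 sq norm = sum(w^2) = 14. J = 20 + 9/10 * 14 = 163/5.

163/5


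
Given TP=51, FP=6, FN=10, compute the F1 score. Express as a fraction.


Precision = 51/57 = 17/19. Recall = 51/61 = 51/61. F1 = 2*P*R/(P+R) = 51/59.

51/59


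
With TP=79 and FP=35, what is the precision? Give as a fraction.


Precision = TP / (TP + FP) = 79 / 114 = 79/114.

79/114


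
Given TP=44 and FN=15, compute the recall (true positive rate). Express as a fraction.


Recall = TP / (TP + FN) = 44 / 59 = 44/59.

44/59


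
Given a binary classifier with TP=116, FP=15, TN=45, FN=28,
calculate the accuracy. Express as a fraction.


Accuracy = (TP + TN) / (TP + TN + FP + FN) = (116 + 45) / 204 = 161/204.

161/204


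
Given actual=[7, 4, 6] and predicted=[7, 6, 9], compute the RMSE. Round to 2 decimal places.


MSE = 4.3333. RMSE = sqrt(4.3333) = 2.08.

2.08


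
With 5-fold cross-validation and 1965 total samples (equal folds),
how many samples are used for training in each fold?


Each validation fold has 1965/5 = 393 samples. Training set = 1965 - 393 = 1572.

1572


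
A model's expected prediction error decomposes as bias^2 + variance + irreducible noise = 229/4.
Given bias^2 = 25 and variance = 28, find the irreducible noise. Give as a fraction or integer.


Total error = bias^2 + variance + irreducible noise. So irreducible noise = 229/4 - 25 - 28 = 17/4.

17/4


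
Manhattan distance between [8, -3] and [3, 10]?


d = sum of absolute differences: |8-3|=5 + |-3-10|=13 = 18.

18


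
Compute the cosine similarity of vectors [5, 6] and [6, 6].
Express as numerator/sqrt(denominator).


dot = 66. |a|^2 = 61, |b|^2 = 72. cos = 66/sqrt(4392).

66/sqrt(4392)


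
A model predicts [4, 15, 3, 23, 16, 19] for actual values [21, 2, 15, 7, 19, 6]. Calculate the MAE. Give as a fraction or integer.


MAE = (1/6) * (|21-4|=17 + |2-15|=13 + |15-3|=12 + |7-23|=16 + |19-16|=3 + |6-19|=13). Sum = 74. MAE = 37/3.

37/3


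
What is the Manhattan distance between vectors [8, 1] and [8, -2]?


d = sum of absolute differences: |8-8|=0 + |1--2|=3 = 3.

3


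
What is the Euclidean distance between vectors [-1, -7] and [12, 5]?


d = sqrt(sum of squared differences). (-1-12)^2=169, (-7-5)^2=144. Sum = 313.

sqrt(313)


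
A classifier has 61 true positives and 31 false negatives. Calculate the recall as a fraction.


Recall = TP / (TP + FN) = 61 / 92 = 61/92.

61/92


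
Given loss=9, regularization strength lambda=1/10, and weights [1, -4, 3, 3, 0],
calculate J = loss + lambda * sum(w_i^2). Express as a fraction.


L2 sq norm = sum(w^2) = 35. J = 9 + 1/10 * 35 = 25/2.

25/2


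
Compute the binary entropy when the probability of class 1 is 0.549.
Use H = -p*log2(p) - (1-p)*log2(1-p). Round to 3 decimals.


H = -0.549*log2(0.549) - 0.451*log2(0.451) = 0.993.

0.993


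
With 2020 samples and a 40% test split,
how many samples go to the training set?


Test set = 2020 * 40% = 808. Training set = 2020 - 808 = 1212.

1212


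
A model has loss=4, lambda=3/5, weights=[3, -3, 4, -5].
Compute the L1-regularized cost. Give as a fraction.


L1 norm = sum(|w|) = 15. J = 4 + 3/5 * 15 = 13.

13


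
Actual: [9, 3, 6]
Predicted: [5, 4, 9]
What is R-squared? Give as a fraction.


Mean(y) = 6. SS_res = 26. SS_tot = 18. R^2 = 1 - 26/(18) = -4/9.

-4/9


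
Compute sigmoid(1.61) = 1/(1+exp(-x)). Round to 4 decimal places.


sigma(1.61) = 1/(1+e^(-1.61)) = 1/(1+0.199888) = 1/1.199888 = 0.8334.

0.8334


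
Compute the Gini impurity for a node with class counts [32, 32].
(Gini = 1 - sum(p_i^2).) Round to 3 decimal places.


Total = 64. Proportions: 32/64, 32/64. sum(p_i^2) = 0.5000. Gini = 1 - 0.5000 = 0.5000, which rounds to 0.500.

0.500


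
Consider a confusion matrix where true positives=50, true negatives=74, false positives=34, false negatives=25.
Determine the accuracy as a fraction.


Accuracy = (TP + TN) / (TP + TN + FP + FN) = (50 + 74) / 183 = 124/183.

124/183


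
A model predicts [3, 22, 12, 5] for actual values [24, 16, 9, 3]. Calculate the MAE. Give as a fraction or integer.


MAE = (1/4) * (|24-3|=21 + |16-22|=6 + |9-12|=3 + |3-5|=2). Sum = 32. MAE = 8.

8


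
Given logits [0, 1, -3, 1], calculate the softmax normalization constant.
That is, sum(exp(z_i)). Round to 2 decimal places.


Denom = e^0=1.0000 + e^1=2.7183 + e^-3=0.0498 + e^1=2.7183. Sum = 6.4864, which rounds to 6.49.

6.49


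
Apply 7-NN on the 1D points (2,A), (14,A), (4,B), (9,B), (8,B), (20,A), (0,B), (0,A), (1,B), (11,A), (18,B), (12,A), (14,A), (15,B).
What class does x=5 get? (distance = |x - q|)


Distances: |2-5|=3, |14-5|=9, |4-5|=1, |9-5|=4, |8-5|=3, |20-5|=15, |0-5|=5, |0-5|=5, |1-5|=4, |11-5|=6, |18-5|=13, |12-5|=7, |14-5|=9, |15-5|=10. 7 nearest: (4,B), (2,A), (8,B), (9,B), (1,B), (0,A), (0,B). Counts: {'B': 5, 'A': 2}. Majority class: B.

B


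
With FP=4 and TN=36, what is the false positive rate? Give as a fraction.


FPR = FP / (FP + TN) = 4 / 40 = 1/10.

1/10


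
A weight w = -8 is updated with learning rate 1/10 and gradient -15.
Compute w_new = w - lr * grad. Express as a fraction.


w_new = -8 - 1/10 * -15 = -8 - -3/2 = -13/2.

-13/2


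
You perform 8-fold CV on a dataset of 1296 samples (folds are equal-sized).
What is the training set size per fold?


Each validation fold has 1296/8 = 162 samples. Training set = 1296 - 162 = 1134.

1134


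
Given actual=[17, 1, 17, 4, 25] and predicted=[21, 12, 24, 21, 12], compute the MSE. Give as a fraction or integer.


MSE = (1/5) * ((17-21)^2=16 + (1-12)^2=121 + (17-24)^2=49 + (4-21)^2=289 + (25-12)^2=169). Sum = 644. MSE = 644/5.

644/5


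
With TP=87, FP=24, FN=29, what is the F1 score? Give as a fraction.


Precision = 87/111 = 29/37. Recall = 87/116 = 3/4. F1 = 2*P*R/(P+R) = 174/227.

174/227


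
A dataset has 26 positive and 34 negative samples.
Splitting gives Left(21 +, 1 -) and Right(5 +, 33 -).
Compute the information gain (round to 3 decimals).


H(parent) = 0.9871. H(left) = 0.2668, H(right) = 0.5618. Weighted = (22/60)*0.2668 + (38/60)*0.5618 = 0.4536. IG = 0.9871 - 0.4536 = 0.5335, which rounds to 0.534.

0.534


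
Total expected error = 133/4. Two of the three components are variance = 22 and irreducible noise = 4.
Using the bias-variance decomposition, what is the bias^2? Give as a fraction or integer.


Total error = bias^2 + variance + irreducible noise. So bias^2 = 133/4 - 22 - 4 = 29/4.

29/4


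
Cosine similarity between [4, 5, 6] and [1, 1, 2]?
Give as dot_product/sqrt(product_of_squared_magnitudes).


dot = 21. |a|^2 = 77, |b|^2 = 6. cos = 21/sqrt(462).

21/sqrt(462)


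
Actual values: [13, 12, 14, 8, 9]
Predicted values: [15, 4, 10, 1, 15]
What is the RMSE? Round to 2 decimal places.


MSE = 33.8000. RMSE = sqrt(33.8000) = 5.81.

5.81


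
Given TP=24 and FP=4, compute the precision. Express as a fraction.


Precision = TP / (TP + FP) = 24 / 28 = 6/7.

6/7


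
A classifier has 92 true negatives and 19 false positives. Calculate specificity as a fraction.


Specificity = TN / (TN + FP) = 92 / 111 = 92/111.

92/111


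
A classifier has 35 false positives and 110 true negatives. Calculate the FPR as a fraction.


FPR = FP / (FP + TN) = 35 / 145 = 7/29.

7/29


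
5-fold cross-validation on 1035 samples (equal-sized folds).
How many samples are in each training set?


Each validation fold has 1035/5 = 207 samples. Training set = 1035 - 207 = 828.

828


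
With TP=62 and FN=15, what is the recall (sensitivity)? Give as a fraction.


Recall = TP / (TP + FN) = 62 / 77 = 62/77.

62/77


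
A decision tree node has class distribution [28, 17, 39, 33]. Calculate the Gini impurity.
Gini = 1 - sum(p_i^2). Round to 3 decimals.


Total = 117. Proportions: 28/117, 17/117, 39/117, 33/117. sum(p_i^2) = 0.2690. Gini = 1 - 0.2690 = 0.7310, which rounds to 0.731.

0.731


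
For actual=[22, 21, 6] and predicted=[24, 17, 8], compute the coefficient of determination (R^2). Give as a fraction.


Mean(y) = 49/3. SS_res = 24. SS_tot = 482/3. R^2 = 1 - 24/(482/3) = 205/241.

205/241


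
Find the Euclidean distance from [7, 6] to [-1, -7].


d = sqrt(sum of squared differences). (7--1)^2=64, (6--7)^2=169. Sum = 233.

sqrt(233)


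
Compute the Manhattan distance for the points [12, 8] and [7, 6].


d = sum of absolute differences: |12-7|=5 + |8-6|=2 = 7.

7


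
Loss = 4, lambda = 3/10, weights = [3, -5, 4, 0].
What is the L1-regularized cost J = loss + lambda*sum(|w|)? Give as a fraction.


L1 norm = sum(|w|) = 12. J = 4 + 3/10 * 12 = 38/5.

38/5


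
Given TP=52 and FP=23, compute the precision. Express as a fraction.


Precision = TP / (TP + FP) = 52 / 75 = 52/75.

52/75


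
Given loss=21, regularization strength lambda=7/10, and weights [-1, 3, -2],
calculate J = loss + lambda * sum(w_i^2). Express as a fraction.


L2 sq norm = sum(w^2) = 14. J = 21 + 7/10 * 14 = 154/5.

154/5


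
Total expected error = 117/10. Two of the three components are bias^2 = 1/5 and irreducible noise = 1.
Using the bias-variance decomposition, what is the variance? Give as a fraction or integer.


Total error = bias^2 + variance + irreducible noise. So variance = 117/10 - 1/5 - 1 = 21/2.

21/2


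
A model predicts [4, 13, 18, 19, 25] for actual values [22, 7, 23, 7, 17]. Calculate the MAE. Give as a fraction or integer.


MAE = (1/5) * (|22-4|=18 + |7-13|=6 + |23-18|=5 + |7-19|=12 + |17-25|=8). Sum = 49. MAE = 49/5.

49/5


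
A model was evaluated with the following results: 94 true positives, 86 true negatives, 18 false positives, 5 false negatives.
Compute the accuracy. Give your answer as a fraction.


Accuracy = (TP + TN) / (TP + TN + FP + FN) = (94 + 86) / 203 = 180/203.

180/203


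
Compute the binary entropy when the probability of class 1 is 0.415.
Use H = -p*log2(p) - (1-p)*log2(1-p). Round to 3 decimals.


H = -0.415*log2(0.415) - 0.585*log2(0.585) = 0.979.

0.979


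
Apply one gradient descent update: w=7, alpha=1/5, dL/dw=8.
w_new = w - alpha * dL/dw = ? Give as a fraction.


w_new = 7 - 1/5 * 8 = 7 - 8/5 = 27/5.

27/5


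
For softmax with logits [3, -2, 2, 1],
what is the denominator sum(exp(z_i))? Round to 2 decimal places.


Denom = e^3=20.0855 + e^-2=0.1353 + e^2=7.3891 + e^1=2.7183. Sum = 30.3282, which rounds to 30.33.

30.33


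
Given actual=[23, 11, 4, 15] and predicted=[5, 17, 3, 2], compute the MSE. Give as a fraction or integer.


MSE = (1/4) * ((23-5)^2=324 + (11-17)^2=36 + (4-3)^2=1 + (15-2)^2=169). Sum = 530. MSE = 265/2.

265/2


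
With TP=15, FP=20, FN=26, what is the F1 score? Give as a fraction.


Precision = 15/35 = 3/7. Recall = 15/41 = 15/41. F1 = 2*P*R/(P+R) = 15/38.

15/38


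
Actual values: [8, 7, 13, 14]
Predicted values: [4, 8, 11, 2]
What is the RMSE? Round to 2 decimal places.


MSE = 41.2500. RMSE = sqrt(41.2500) = 6.42.

6.42


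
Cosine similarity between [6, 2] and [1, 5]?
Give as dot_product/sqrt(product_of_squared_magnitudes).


dot = 16. |a|^2 = 40, |b|^2 = 26. cos = 16/sqrt(1040).

16/sqrt(1040)


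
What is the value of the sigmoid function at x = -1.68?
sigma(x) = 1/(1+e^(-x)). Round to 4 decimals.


sigma(-1.68) = 1/(1+e^(1.68)) = 1/(1+5.365556) = 1/6.365556 = 0.1571.

0.1571


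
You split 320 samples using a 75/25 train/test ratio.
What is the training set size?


Test set = 320 * 25% = 80. Training set = 320 - 80 = 240.

240


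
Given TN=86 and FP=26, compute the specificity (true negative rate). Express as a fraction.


Specificity = TN / (TN + FP) = 86 / 112 = 43/56.

43/56


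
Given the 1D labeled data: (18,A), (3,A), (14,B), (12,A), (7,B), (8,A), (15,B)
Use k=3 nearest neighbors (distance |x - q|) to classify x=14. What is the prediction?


Distances: |18-14|=4, |3-14|=11, |14-14|=0, |12-14|=2, |7-14|=7, |8-14|=6, |15-14|=1. 3 nearest: (14,B), (15,B), (12,A). Counts: {'B': 2, 'A': 1}. Majority class: B.

B


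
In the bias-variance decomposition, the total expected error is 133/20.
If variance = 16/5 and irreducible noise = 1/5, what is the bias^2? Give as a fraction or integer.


Total error = bias^2 + variance + irreducible noise. So bias^2 = 133/20 - 16/5 - 1/5 = 13/4.

13/4


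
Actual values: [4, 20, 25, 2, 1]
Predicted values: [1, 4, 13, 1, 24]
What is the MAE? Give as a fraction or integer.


MAE = (1/5) * (|4-1|=3 + |20-4|=16 + |25-13|=12 + |2-1|=1 + |1-24|=23). Sum = 55. MAE = 11.

11


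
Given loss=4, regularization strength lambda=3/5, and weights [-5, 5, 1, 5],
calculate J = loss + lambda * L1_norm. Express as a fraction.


L1 norm = sum(|w|) = 16. J = 4 + 3/5 * 16 = 68/5.

68/5


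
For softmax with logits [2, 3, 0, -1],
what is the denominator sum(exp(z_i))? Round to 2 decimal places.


Denom = e^2=7.3891 + e^3=20.0855 + e^0=1.0000 + e^-1=0.3679. Sum = 28.8425, which rounds to 28.84.

28.84


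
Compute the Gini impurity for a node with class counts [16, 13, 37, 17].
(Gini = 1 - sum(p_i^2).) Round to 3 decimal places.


Total = 83. Proportions: 16/83, 13/83, 37/83, 17/83. sum(p_i^2) = 0.3024. Gini = 1 - 0.3024 = 0.6976, which rounds to 0.698.

0.698


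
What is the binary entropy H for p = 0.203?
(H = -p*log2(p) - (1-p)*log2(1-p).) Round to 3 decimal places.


H = -0.203*log2(0.203) - 0.797*log2(0.797) = 0.728.

0.728


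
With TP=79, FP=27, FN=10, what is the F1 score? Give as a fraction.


Precision = 79/106 = 79/106. Recall = 79/89 = 79/89. F1 = 2*P*R/(P+R) = 158/195.

158/195


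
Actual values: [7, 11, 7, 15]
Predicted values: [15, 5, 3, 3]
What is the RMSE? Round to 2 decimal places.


MSE = 65.0000. RMSE = sqrt(65.0000) = 8.06.

8.06


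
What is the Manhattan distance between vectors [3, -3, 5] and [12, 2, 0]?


d = sum of absolute differences: |3-12|=9 + |-3-2|=5 + |5-0|=5 = 19.

19


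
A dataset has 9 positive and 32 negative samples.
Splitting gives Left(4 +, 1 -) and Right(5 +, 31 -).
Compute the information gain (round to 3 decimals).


H(parent) = 0.7593. H(left) = 0.7219, H(right) = 0.5813. Weighted = (5/41)*0.7219 + (36/41)*0.5813 = 0.5984. IG = 0.7593 - 0.5984 = 0.1609, which rounds to 0.161.

0.161


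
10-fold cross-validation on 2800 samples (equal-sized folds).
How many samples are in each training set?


Each validation fold has 2800/10 = 280 samples. Training set = 2800 - 280 = 2520.

2520


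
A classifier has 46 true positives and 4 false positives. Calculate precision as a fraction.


Precision = TP / (TP + FP) = 46 / 50 = 23/25.

23/25


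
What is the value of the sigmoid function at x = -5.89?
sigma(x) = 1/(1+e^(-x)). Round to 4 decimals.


sigma(-5.89) = 1/(1+e^(5.89)) = 1/(1+361.405284) = 1/362.405284 = 0.0028.

0.0028


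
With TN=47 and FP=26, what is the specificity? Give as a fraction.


Specificity = TN / (TN + FP) = 47 / 73 = 47/73.

47/73


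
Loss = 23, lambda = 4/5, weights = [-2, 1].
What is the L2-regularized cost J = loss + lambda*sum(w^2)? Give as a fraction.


L2 sq norm = sum(w^2) = 5. J = 23 + 4/5 * 5 = 27.

27


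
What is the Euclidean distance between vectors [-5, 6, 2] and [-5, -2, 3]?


d = sqrt(sum of squared differences). (-5--5)^2=0, (6--2)^2=64, (2-3)^2=1. Sum = 65.

sqrt(65)


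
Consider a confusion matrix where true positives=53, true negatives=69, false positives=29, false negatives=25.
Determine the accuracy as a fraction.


Accuracy = (TP + TN) / (TP + TN + FP + FN) = (53 + 69) / 176 = 61/88.

61/88


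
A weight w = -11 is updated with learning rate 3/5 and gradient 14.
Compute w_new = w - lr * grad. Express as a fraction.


w_new = -11 - 3/5 * 14 = -11 - 42/5 = -97/5.

-97/5


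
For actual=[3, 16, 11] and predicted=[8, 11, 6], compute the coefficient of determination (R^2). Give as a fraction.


Mean(y) = 10. SS_res = 75. SS_tot = 86. R^2 = 1 - 75/(86) = 11/86.

11/86


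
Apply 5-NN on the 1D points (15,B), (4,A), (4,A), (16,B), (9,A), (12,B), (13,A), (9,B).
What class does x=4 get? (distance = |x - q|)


Distances: |15-4|=11, |4-4|=0, |4-4|=0, |16-4|=12, |9-4|=5, |12-4|=8, |13-4|=9, |9-4|=5. 5 nearest: (4,A), (4,A), (9,A), (9,B), (12,B). Counts: {'A': 3, 'B': 2}. Majority class: A.

A


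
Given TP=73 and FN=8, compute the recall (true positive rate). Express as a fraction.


Recall = TP / (TP + FN) = 73 / 81 = 73/81.

73/81


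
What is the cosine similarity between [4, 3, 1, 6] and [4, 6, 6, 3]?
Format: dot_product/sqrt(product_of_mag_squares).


dot = 58. |a|^2 = 62, |b|^2 = 97. cos = 58/sqrt(6014).

58/sqrt(6014)


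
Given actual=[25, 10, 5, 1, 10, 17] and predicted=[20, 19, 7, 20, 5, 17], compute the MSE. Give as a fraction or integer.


MSE = (1/6) * ((25-20)^2=25 + (10-19)^2=81 + (5-7)^2=4 + (1-20)^2=361 + (10-5)^2=25 + (17-17)^2=0). Sum = 496. MSE = 248/3.

248/3


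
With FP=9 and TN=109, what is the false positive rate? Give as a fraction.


FPR = FP / (FP + TN) = 9 / 118 = 9/118.

9/118


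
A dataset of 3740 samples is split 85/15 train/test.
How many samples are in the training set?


Test set = 3740 * 15% = 561. Training set = 3740 - 561 = 3179.

3179


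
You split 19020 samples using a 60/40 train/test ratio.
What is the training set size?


Test set = 19020 * 40% = 7608. Training set = 19020 - 7608 = 11412.

11412


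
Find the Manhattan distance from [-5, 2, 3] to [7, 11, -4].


d = sum of absolute differences: |-5-7|=12 + |2-11|=9 + |3--4|=7 = 28.

28


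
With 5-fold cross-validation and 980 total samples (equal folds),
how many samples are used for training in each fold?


Each validation fold has 980/5 = 196 samples. Training set = 980 - 196 = 784.

784


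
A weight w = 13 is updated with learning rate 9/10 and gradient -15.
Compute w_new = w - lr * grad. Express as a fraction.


w_new = 13 - 9/10 * -15 = 13 - -27/2 = 53/2.

53/2


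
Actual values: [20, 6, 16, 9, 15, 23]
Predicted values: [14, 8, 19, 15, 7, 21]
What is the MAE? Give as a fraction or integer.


MAE = (1/6) * (|20-14|=6 + |6-8|=2 + |16-19|=3 + |9-15|=6 + |15-7|=8 + |23-21|=2). Sum = 27. MAE = 9/2.

9/2


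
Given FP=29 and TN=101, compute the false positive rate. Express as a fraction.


FPR = FP / (FP + TN) = 29 / 130 = 29/130.

29/130


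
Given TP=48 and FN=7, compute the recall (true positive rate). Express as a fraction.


Recall = TP / (TP + FN) = 48 / 55 = 48/55.

48/55


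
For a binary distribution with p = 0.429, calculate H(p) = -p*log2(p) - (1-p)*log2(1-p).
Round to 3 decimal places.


H = -0.429*log2(0.429) - 0.571*log2(0.571) = 0.985.

0.985


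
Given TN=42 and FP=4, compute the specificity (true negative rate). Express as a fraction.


Specificity = TN / (TN + FP) = 42 / 46 = 21/23.

21/23


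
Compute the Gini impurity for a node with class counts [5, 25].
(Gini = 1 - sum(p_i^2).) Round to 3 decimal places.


Total = 30. Proportions: 5/30, 25/30. sum(p_i^2) = 0.7222. Gini = 1 - 0.7222 = 0.2778, which rounds to 0.278.

0.278


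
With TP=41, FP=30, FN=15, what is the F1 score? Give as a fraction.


Precision = 41/71 = 41/71. Recall = 41/56 = 41/56. F1 = 2*P*R/(P+R) = 82/127.

82/127


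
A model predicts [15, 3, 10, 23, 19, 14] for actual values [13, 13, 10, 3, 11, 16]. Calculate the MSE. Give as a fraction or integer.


MSE = (1/6) * ((13-15)^2=4 + (13-3)^2=100 + (10-10)^2=0 + (3-23)^2=400 + (11-19)^2=64 + (16-14)^2=4). Sum = 572. MSE = 286/3.

286/3


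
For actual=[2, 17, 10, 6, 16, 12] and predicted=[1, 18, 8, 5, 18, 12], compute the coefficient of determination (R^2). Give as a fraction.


Mean(y) = 21/2. SS_res = 11. SS_tot = 335/2. R^2 = 1 - 11/(335/2) = 313/335.

313/335


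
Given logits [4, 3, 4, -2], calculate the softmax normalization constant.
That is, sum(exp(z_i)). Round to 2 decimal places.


Denom = e^4=54.5982 + e^3=20.0855 + e^4=54.5982 + e^-2=0.1353. Sum = 129.4172, which rounds to 129.42.

129.42


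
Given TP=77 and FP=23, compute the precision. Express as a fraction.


Precision = TP / (TP + FP) = 77 / 100 = 77/100.

77/100


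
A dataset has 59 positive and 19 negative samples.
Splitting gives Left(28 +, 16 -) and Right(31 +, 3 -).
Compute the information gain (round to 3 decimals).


H(parent) = 0.8010. H(left) = 0.9457, H(right) = 0.4306. Weighted = (44/78)*0.9457 + (34/78)*0.4306 = 0.7212. IG = 0.8010 - 0.7212 = 0.0798, which rounds to 0.080.

0.080


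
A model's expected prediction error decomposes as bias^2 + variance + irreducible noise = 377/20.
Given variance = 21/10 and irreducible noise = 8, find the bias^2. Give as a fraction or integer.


Total error = bias^2 + variance + irreducible noise. So bias^2 = 377/20 - 21/10 - 8 = 35/4.

35/4


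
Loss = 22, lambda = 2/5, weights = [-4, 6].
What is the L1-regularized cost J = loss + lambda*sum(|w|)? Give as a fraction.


L1 norm = sum(|w|) = 10. J = 22 + 2/5 * 10 = 26.

26


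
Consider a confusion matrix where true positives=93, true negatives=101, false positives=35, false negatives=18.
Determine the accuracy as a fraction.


Accuracy = (TP + TN) / (TP + TN + FP + FN) = (93 + 101) / 247 = 194/247.

194/247


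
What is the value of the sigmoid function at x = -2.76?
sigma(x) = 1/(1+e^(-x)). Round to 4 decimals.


sigma(-2.76) = 1/(1+e^(2.76)) = 1/(1+15.799843) = 1/16.799843 = 0.0595.

0.0595


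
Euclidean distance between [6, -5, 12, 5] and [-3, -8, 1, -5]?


d = sqrt(sum of squared differences). (6--3)^2=81, (-5--8)^2=9, (12-1)^2=121, (5--5)^2=100. Sum = 311.

sqrt(311)


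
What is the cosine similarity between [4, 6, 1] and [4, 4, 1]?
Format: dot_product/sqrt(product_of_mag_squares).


dot = 41. |a|^2 = 53, |b|^2 = 33. cos = 41/sqrt(1749).

41/sqrt(1749)


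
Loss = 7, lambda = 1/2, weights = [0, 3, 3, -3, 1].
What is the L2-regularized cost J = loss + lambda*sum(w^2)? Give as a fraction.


L2 sq norm = sum(w^2) = 28. J = 7 + 1/2 * 28 = 21.

21


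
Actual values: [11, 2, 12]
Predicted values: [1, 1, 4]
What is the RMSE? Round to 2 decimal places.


MSE = 55.0000. RMSE = sqrt(55.0000) = 7.42.

7.42


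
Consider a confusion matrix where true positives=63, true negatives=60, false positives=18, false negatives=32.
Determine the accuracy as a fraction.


Accuracy = (TP + TN) / (TP + TN + FP + FN) = (63 + 60) / 173 = 123/173.

123/173


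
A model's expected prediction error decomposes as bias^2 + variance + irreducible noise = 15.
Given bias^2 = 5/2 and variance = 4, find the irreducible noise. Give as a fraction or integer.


Total error = bias^2 + variance + irreducible noise. So irreducible noise = 15 - 5/2 - 4 = 17/2.

17/2


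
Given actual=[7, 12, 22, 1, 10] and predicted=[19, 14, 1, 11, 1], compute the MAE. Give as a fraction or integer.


MAE = (1/5) * (|7-19|=12 + |12-14|=2 + |22-1|=21 + |1-11|=10 + |10-1|=9). Sum = 54. MAE = 54/5.

54/5


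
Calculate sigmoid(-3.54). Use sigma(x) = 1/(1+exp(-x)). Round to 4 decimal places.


sigma(-3.54) = 1/(1+e^(3.54)) = 1/(1+34.466919) = 1/35.466919 = 0.0282.

0.0282


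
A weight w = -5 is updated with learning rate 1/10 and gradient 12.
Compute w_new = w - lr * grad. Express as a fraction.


w_new = -5 - 1/10 * 12 = -5 - 6/5 = -31/5.

-31/5


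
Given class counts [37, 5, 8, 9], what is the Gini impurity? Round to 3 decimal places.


Total = 59. Proportions: 37/59, 5/59, 8/59, 9/59. sum(p_i^2) = 0.4421. Gini = 1 - 0.4421 = 0.5579, which rounds to 0.558.

0.558


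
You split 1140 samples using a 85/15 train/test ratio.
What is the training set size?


Test set = 1140 * 15% = 171. Training set = 1140 - 171 = 969.

969


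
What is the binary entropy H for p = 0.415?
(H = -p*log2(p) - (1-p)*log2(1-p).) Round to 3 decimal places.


H = -0.415*log2(0.415) - 0.585*log2(0.585) = 0.979.

0.979


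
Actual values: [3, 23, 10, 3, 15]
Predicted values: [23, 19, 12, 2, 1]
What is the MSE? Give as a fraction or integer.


MSE = (1/5) * ((3-23)^2=400 + (23-19)^2=16 + (10-12)^2=4 + (3-2)^2=1 + (15-1)^2=196). Sum = 617. MSE = 617/5.

617/5


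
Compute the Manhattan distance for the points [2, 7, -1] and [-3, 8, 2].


d = sum of absolute differences: |2--3|=5 + |7-8|=1 + |-1-2|=3 = 9.

9


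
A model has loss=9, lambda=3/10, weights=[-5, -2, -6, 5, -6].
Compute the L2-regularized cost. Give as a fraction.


L2 sq norm = sum(w^2) = 126. J = 9 + 3/10 * 126 = 234/5.

234/5


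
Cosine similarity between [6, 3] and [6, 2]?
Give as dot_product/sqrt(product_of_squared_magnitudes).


dot = 42. |a|^2 = 45, |b|^2 = 40. cos = 42/sqrt(1800).

42/sqrt(1800)


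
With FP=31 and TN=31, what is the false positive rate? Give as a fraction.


FPR = FP / (FP + TN) = 31 / 62 = 1/2.

1/2


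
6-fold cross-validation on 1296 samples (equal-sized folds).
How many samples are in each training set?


Each validation fold has 1296/6 = 216 samples. Training set = 1296 - 216 = 1080.

1080


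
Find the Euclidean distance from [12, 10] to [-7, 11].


d = sqrt(sum of squared differences). (12--7)^2=361, (10-11)^2=1. Sum = 362.

sqrt(362)


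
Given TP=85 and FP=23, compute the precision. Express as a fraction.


Precision = TP / (TP + FP) = 85 / 108 = 85/108.

85/108


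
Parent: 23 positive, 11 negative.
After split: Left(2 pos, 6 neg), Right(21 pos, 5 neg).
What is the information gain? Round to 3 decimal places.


H(parent) = 0.9082. H(left) = 0.8113, H(right) = 0.7063. Weighted = (8/34)*0.8113 + (26/34)*0.7063 = 0.7310. IG = 0.9082 - 0.7310 = 0.1772, which rounds to 0.177.

0.177


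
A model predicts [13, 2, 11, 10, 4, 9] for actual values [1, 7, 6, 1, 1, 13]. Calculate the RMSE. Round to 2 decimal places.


MSE = 50.0000. RMSE = sqrt(50.0000) = 7.07.

7.07


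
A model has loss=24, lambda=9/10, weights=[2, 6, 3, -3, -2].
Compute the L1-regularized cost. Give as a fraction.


L1 norm = sum(|w|) = 16. J = 24 + 9/10 * 16 = 192/5.

192/5


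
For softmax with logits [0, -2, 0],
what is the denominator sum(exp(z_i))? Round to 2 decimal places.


Denom = e^0=1.0000 + e^-2=0.1353 + e^0=1.0000. Sum = 2.1353, which rounds to 2.14.

2.14


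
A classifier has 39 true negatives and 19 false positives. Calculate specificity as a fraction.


Specificity = TN / (TN + FP) = 39 / 58 = 39/58.

39/58


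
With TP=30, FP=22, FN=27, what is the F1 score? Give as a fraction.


Precision = 30/52 = 15/26. Recall = 30/57 = 10/19. F1 = 2*P*R/(P+R) = 60/109.

60/109


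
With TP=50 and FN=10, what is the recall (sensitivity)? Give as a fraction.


Recall = TP / (TP + FN) = 50 / 60 = 5/6.

5/6


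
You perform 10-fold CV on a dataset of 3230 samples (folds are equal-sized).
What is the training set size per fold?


Each validation fold has 3230/10 = 323 samples. Training set = 3230 - 323 = 2907.

2907


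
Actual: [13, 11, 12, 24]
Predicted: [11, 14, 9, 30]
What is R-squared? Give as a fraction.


Mean(y) = 15. SS_res = 58. SS_tot = 110. R^2 = 1 - 58/(110) = 26/55.

26/55


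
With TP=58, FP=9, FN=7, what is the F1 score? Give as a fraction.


Precision = 58/67 = 58/67. Recall = 58/65 = 58/65. F1 = 2*P*R/(P+R) = 29/33.

29/33


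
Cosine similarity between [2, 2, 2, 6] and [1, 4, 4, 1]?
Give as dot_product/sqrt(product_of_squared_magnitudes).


dot = 24. |a|^2 = 48, |b|^2 = 34. cos = 24/sqrt(1632).

24/sqrt(1632)


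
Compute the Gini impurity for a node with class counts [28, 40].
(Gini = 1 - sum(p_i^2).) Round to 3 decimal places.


Total = 68. Proportions: 28/68, 40/68. sum(p_i^2) = 0.5156. Gini = 1 - 0.5156 = 0.4844, which rounds to 0.484.

0.484


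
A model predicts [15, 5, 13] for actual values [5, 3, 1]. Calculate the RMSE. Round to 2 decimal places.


MSE = 82.6667. RMSE = sqrt(82.6667) = 9.09.

9.09


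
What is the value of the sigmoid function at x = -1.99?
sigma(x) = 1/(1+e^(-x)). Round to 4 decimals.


sigma(-1.99) = 1/(1+e^(1.99)) = 1/(1+7.315534) = 1/8.315534 = 0.1203.

0.1203


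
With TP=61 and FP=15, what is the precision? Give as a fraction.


Precision = TP / (TP + FP) = 61 / 76 = 61/76.

61/76


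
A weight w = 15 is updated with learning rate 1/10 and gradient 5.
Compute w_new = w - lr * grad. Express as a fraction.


w_new = 15 - 1/10 * 5 = 15 - 1/2 = 29/2.

29/2


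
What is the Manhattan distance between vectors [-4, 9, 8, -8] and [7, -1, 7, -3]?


d = sum of absolute differences: |-4-7|=11 + |9--1|=10 + |8-7|=1 + |-8--3|=5 = 27.

27


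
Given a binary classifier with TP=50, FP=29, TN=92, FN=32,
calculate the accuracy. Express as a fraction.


Accuracy = (TP + TN) / (TP + TN + FP + FN) = (50 + 92) / 203 = 142/203.

142/203


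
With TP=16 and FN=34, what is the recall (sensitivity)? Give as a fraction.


Recall = TP / (TP + FN) = 16 / 50 = 8/25.

8/25
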